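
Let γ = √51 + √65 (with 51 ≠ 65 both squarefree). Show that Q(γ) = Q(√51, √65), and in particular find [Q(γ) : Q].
[Q(γ) : Q] = 4 (equivalently, Q(γ) = Q(√51, √65))

Obviously Q(γ) ⊆ Q(√51, √65), and [Q(√51, √65):Q] = 4 (since 51, 65 are distinct squarefree integers > 1 with 3315 not a perfect square). To show equality we compute the minimal polynomial of γ. From γ = √51 + √65: γ^2 = 51 + 2√(3315) + 65 = 116 + 2√(3315), so γ^2 - 116 = 2√(3315); squaring, (γ^2 - 116)^2 = 4·3315, i.e. γ^4 - 232γ^2 + 13456 - 13260 = 0, i.e. γ^4 - 232γ^2 + 196 = 0. So γ is a root of x^4 - 232x^2 + 196. This polynomial is irreducible over Q: it has no rational root (each ±√51 ± √65 is irrational), and any factorization into two quadratics over Q would force √(3315) ∈ Q (pairing opposite roots) or √51, √65 ∈ Q (other pairings), all impossible. Hence [Q(γ):Q] = 4 = [Q(√51, √65):Q], so Q(γ) = Q(√51, √65).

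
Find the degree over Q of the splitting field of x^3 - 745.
[K : Q] = 6

The roots of x^3 - 745 are ∛745, ω∛745, ω^2∛745 where ω = e^(2πi/3) is a primitive cube root of unity, so K = Q(∛745, ω). Now [Q(∛745):Q] = 3 (since 745 is not a perfect cube, x^3 - 745 is irreducible) and [Q(ω):Q] = 2. Both 2 and 3 divide [K:Q], and [K:Q] ≤ 3·2 = 6, so [K:Q] = 6. (Equivalently: Q(∛745) ⊂ R but ω ∉ R, so [K : Q(∛745)] = 2.)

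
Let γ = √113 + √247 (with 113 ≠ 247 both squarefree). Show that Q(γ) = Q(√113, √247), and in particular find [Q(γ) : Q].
[Q(γ) : Q] = 4 (equivalently, Q(γ) = Q(√113, √247))

Obviously Q(γ) ⊆ Q(√113, √247), and [Q(√113, √247):Q] = 4 (since 113, 247 are distinct squarefree integers > 1 with 27911 not a perfect square). To show equality we compute the minimal polynomial of γ. From γ = √113 + √247: γ^2 = 113 + 2√(27911) + 247 = 360 + 2√(27911), so γ^2 - 360 = 2√(27911); squaring, (γ^2 - 360)^2 = 4·27911, i.e. γ^4 - 720γ^2 + 129600 - 111644 = 0, i.e. γ^4 - 720γ^2 + 17956 = 0. So γ is a root of x^4 - 720x^2 + 17956. This polynomial is irreducible over Q: it has no rational root (each ±√113 ± √247 is irrational), and any factorization into two quadratics over Q would force √(27911) ∈ Q (pairing opposite roots) or √113, √247 ∈ Q (other pairings), all impossible. Hence [Q(γ):Q] = 4 = [Q(√113, √247):Q], so Q(γ) = Q(√113, √247).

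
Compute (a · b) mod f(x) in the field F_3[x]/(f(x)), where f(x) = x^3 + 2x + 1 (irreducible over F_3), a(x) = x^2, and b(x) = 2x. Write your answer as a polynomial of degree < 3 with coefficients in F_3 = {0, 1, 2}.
a · b ≡ 2x + 1 (mod f(x))

Multiply in F_3[x]: a(x)·b(x) = (x^2)·(2x) = 2x^3. This has degree ≥ 3, so divide by f(x) over F_3: 2x^3 = (2)·(x^3 + 2x + 1) + (2x + 1). Hence a·b ≡ 2x + 1 (mod f). (F_3[x]/(f) is a field with 3^3 = 27 elements since f is irreducible of degree 3.)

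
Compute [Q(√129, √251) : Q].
[Q(√129, √251) : Q] = 4

[Q(√129):Q] = 2 (min poly x^2 - 129, irreducible since 129 is squarefree > 1). For the top step, suppose √251 ∈ Q(√129), say √251 = c + d√129 with c, d ∈ Q. Squaring: 251 = c^2 + 129d^2 + 2cd√129. Since √129 ∉ Q this forces 2cd = 0. If d = 0 then √251 = c ∈ Q, contradicting 251 squarefree > 1. If c = 0 then 251 = 129d^2, so 129·251 = (129d)^2 is a perfect square in Q — but 129·251 = 32379 is not a perfect square (since 129 and 251 are distinct squarefree integers). Contradiction. Hence √251 ∉ Q(√129), so x^2 - 251 stays irreducible over Q(√129) and [Q(√129, √251) : Q(√129)] = 2. By the tower law, [Q(√129, √251) : Q] = 2 · 2 = 4.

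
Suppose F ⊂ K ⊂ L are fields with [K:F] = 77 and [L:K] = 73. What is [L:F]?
[L:F] = 5621

The tower law says that for any tower of field extensions F ⊂ K ⊂ L with finite degrees, [L:F] = [L:K] · [K:F]. Here this gives [L:F] = 73 · 77 = 5621.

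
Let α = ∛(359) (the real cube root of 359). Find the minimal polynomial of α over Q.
m_α(x) = x^3 - 359

α satisfies α^3 = 359, so x^3 - 359 annihilates α. By the rational root test, a rational root p/q (in lowest terms) of x^3 - 359 would satisfy p^3 = 359 q^3, forcing q = 1 and p^3 = 359; but 359 is not a perfect cube, contradiction. A monic cubic over Q with no rational root is irreducible (any nontrivial factorization would include a linear factor). Hence x^3 - 359 is the minimal polynomial of α, and in particular [Q(α):Q] = 3.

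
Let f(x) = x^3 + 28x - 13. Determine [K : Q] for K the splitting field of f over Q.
[K : Q] = 6

By the rational root test, any rational root of the monic integer polynomial f(x) = x^3 + 28x - 13 must be an integer dividing the constant term -13, i.e. one of ±{1, 13}. Evaluating: f(1) = 16, f(-1) = -42, f(13) = 2548, f(-13) = -2574; none is 0, so f has no rational root and is therefore irreducible over Q (a cubic with no linear factor over a field is irreducible). For an irreducible cubic, the Galois group is A_3 or S_3 according as the discriminant disc(f) = -4a^3 - 27b^2 = -4·(28)^3 - 27·(-13)^2 = -92371 is or is not a square in Q. Here disc(f) = -92371 is not a perfect square in Q, so the Galois group of f over Q is not contained in A_3 and must be all of S_3. The splitting field has degree |S_3| = 6 over Q, so [K : Q] = 6.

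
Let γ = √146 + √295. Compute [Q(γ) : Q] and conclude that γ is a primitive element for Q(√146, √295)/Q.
[Q(γ) : Q] = 4 (equivalently, Q(γ) = Q(√146, √295))

Obviously Q(γ) ⊆ Q(√146, √295), and [Q(√146, √295):Q] = 4 (since 146, 295 are distinct squarefree integers > 1 with 43070 not a perfect square). To show equality we compute the minimal polynomial of γ. From γ = √146 + √295: γ^2 = 146 + 2√(43070) + 295 = 441 + 2√(43070), so γ^2 - 441 = 2√(43070); squaring, (γ^2 - 441)^2 = 4·43070, i.e. γ^4 - 882γ^2 + 194481 - 172280 = 0, i.e. γ^4 - 882γ^2 + 22201 = 0. So γ is a root of x^4 - 882x^2 + 22201. This polynomial is irreducible over Q: it has no rational root (each ±√146 ± √295 is irrational), and any factorization into two quadratics over Q would force √(43070) ∈ Q (pairing opposite roots) or √146, √295 ∈ Q (other pairings), all impossible. Hence [Q(γ):Q] = 4 = [Q(√146, √295):Q], so Q(γ) = Q(√146, √295).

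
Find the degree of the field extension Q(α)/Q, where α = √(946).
[Q(α):Q] = 2

[Q(α):Q] equals the degree of the minimal polynomial of α. Here α^2 = 946 and x^2 - 946 is irreducible (d = 946 is squarefree, ≠ 1, hence not a square), so deg(m_α) = 2. Thus [Q(α):Q] = 2.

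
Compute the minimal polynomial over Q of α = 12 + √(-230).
m_α(x) = x^2 - 24x + 374

From α - 12 = √(-230), squaring gives (α - 12)^2 = -230, i.e. α^2 - 24α + 144 = -230, so α^2 - 24α + 374 = 0. The discriminant of x^2 - 24x + 374 is (-24)^2 - 4·(374) = 576 - 1496 = -920, and 4·(-230) is not a perfect square in Q since -230 is squarefree and ≠ 1. Hence x^2 - 24x + 374 is irreducible over Q and is the minimal polynomial of α.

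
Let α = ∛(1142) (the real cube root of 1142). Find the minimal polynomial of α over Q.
m_α(x) = x^3 - 1142

α satisfies α^3 = 1142, so x^3 - 1142 annihilates α. By the rational root test, a rational root p/q (in lowest terms) of x^3 - 1142 would satisfy p^3 = 1142 q^3, forcing q = 1 and p^3 = 1142; but 1142 is not a perfect cube, contradiction. A monic cubic over Q with no rational root is irreducible (any nontrivial factorization would include a linear factor). Hence x^3 - 1142 is the minimal polynomial of α, and in particular [Q(α):Q] = 3.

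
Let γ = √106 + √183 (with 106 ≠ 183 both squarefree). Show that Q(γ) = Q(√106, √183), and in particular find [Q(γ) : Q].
[Q(γ) : Q] = 4 (equivalently, Q(γ) = Q(√106, √183))

Obviously Q(γ) ⊆ Q(√106, √183), and [Q(√106, √183):Q] = 4 (since 106, 183 are distinct squarefree integers > 1 with 19398 not a perfect square). To show equality we compute the minimal polynomial of γ. From γ = √106 + √183: γ^2 = 106 + 2√(19398) + 183 = 289 + 2√(19398), so γ^2 - 289 = 2√(19398); squaring, (γ^2 - 289)^2 = 4·19398, i.e. γ^4 - 578γ^2 + 83521 - 77592 = 0, i.e. γ^4 - 578γ^2 + 5929 = 0. So γ is a root of x^4 - 578x^2 + 5929. This polynomial is irreducible over Q: it has no rational root (each ±√106 ± √183 is irrational), and any factorization into two quadratics over Q would force √(19398) ∈ Q (pairing opposite roots) or √106, √183 ∈ Q (other pairings), all impossible. Hence [Q(γ):Q] = 4 = [Q(√106, √183):Q], so Q(γ) = Q(√106, √183).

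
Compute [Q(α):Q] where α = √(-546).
[Q(α):Q] = 2

[Q(α):Q] equals the degree of the minimal polynomial of α. Here α^2 = -546 and x^2 + 546 is irreducible (d = -546 is squarefree, ≠ 1, hence not a square), so deg(m_α) = 2. Thus [Q(α):Q] = 2.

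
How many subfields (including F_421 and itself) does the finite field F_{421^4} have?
F_{421^4} has 3 subfields

The subfields of F_{p^n} are exactly the fields F_{p^d} for d | n (each is the fixed field of the unique index-d subgroup of Gal(F_{p^n}/F_p) ≅ Z/nZ). The divisors of n = 4 are {1, 2, 4}, giving 3 subfields: F_{421^1}, F_{421^2}, F_{421^4}.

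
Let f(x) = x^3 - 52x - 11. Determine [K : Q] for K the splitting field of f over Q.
[K : Q] = 6

By the rational root test, any rational root of the monic integer polynomial f(x) = x^3 - 52x - 11 must be an integer dividing the constant term -11, i.e. one of ±{1, 11}. Evaluating: f(1) = -62, f(-1) = 40, f(11) = 748, f(-11) = -770; none is 0, so f has no rational root and is therefore irreducible over Q (a cubic with no linear factor over a field is irreducible). For an irreducible cubic, the Galois group is A_3 or S_3 according as the discriminant disc(f) = -4a^3 - 27b^2 = -4·(-52)^3 - 27·(-11)^2 = 559165 is or is not a square in Q. Here disc(f) = 559165 is not a perfect square in Q, so the Galois group of f over Q is not contained in A_3 and must be all of S_3. The splitting field has degree |S_3| = 6 over Q, so [K : Q] = 6.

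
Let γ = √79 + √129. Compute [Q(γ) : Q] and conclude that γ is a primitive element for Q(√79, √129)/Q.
[Q(γ) : Q] = 4 (equivalently, Q(γ) = Q(√79, √129))

Obviously Q(γ) ⊆ Q(√79, √129), and [Q(√79, √129):Q] = 4 (since 79, 129 are distinct squarefree integers > 1 with 10191 not a perfect square). To show equality we compute the minimal polynomial of γ. From γ = √79 + √129: γ^2 = 79 + 2√(10191) + 129 = 208 + 2√(10191), so γ^2 - 208 = 2√(10191); squaring, (γ^2 - 208)^2 = 4·10191, i.e. γ^4 - 416γ^2 + 43264 - 40764 = 0, i.e. γ^4 - 416γ^2 + 2500 = 0. So γ is a root of x^4 - 416x^2 + 2500. This polynomial is irreducible over Q: it has no rational root (each ±√79 ± √129 is irrational), and any factorization into two quadratics over Q would force √(10191) ∈ Q (pairing opposite roots) or √79, √129 ∈ Q (other pairings), all impossible. Hence [Q(γ):Q] = 4 = [Q(√79, √129):Q], so Q(γ) = Q(√79, √129).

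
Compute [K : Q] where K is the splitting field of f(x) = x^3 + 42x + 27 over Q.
[K : Q] = 6

By the rational root test, any rational root of the monic integer polynomial f(x) = x^3 + 42x + 27 must be an integer dividing the constant term 27, i.e. one of ±{1, 3, 9, 27}. Evaluating: f(1) = 70, f(-1) = -16, f(3) = 180, f(-3) = -126, f(9) = 1134, f(-9) = -1080, f(27) = 20844, f(-27) = -20790; none is 0, so f has no rational root and is therefore irreducible over Q (a cubic with no linear factor over a field is irreducible). For an irreducible cubic, the Galois group is A_3 or S_3 according as the discriminant disc(f) = -4a^3 - 27b^2 = -4·(42)^3 - 27·(27)^2 = -316035 is or is not a square in Q. Here disc(f) = -316035 is not a perfect square in Q, so the Galois group of f over Q is not contained in A_3 and must be all of S_3. The splitting field has degree |S_3| = 6 over Q, so [K : Q] = 6.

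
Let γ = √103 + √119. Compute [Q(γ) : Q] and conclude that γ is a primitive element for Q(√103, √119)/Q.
[Q(γ) : Q] = 4 (equivalently, Q(γ) = Q(√103, √119))

Obviously Q(γ) ⊆ Q(√103, √119), and [Q(√103, √119):Q] = 4 (since 103, 119 are distinct squarefree integers > 1 with 12257 not a perfect square). To show equality we compute the minimal polynomial of γ. From γ = √103 + √119: γ^2 = 103 + 2√(12257) + 119 = 222 + 2√(12257), so γ^2 - 222 = 2√(12257); squaring, (γ^2 - 222)^2 = 4·12257, i.e. γ^4 - 444γ^2 + 49284 - 49028 = 0, i.e. γ^4 - 444γ^2 + 256 = 0. So γ is a root of x^4 - 444x^2 + 256. This polynomial is irreducible over Q: it has no rational root (each ±√103 ± √119 is irrational), and any factorization into two quadratics over Q would force √(12257) ∈ Q (pairing opposite roots) or √103, √119 ∈ Q (other pairings), all impossible. Hence [Q(γ):Q] = 4 = [Q(√103, √119):Q], so Q(γ) = Q(√103, √119).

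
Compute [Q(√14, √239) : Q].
[Q(√14, √239) : Q] = 4

[Q(√14):Q] = 2 (min poly x^2 - 14, irreducible since 14 is squarefree > 1). For the top step, suppose √239 ∈ Q(√14), say √239 = c + d√14 with c, d ∈ Q. Squaring: 239 = c^2 + 14d^2 + 2cd√14. Since √14 ∉ Q this forces 2cd = 0. If d = 0 then √239 = c ∈ Q, contradicting 239 squarefree > 1. If c = 0 then 239 = 14d^2, so 14·239 = (14d)^2 is a perfect square in Q — but 14·239 = 3346 is not a perfect square (since 14 and 239 are distinct squarefree integers). Contradiction. Hence √239 ∉ Q(√14), so x^2 - 239 stays irreducible over Q(√14) and [Q(√14, √239) : Q(√14)] = 2. By the tower law, [Q(√14, √239) : Q] = 2 · 2 = 4.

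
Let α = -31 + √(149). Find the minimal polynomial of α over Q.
m_α(x) = x^2 + 62x + 812

From α + 31 = √(149), squaring gives (α + 31)^2 = 149, i.e. α^2 + 62α + 961 = 149, so α^2 + 62α + 812 = 0. The discriminant of x^2 + 62x + 812 is (62)^2 - 4·(812) = 3844 - 3248 = 596, and 4·(149) is not a perfect square in Q since 149 is squarefree and ≠ 1. Hence x^2 + 62x + 812 is irreducible over Q and is the minimal polynomial of α.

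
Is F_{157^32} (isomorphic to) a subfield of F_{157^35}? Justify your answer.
No: F_{157^32} is not a subfield of F_{157^35}

F_{p^m} embeds in F_{p^n} iff m | n. Here 32 ∤ 35 (since 35 = 1·32 + 3 with remainder 3 ≠ 0), so F_{157^32} is not a subfield of F_{157^35}. Equivalently: if it were, the tower law would give 32 = [F_{157^32}:F_157] dividing [F_{157^35}:F_157] = 35, contradiction.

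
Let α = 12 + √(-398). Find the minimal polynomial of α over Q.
m_α(x) = x^2 - 24x + 542

From α - 12 = √(-398), squaring gives (α - 12)^2 = -398, i.e. α^2 - 24α + 144 = -398, so α^2 - 24α + 542 = 0. The discriminant of x^2 - 24x + 542 is (-24)^2 - 4·(542) = 576 - 2168 = -1592, and 4·(-398) is not a perfect square in Q since -398 is squarefree and ≠ 1. Hence x^2 - 24x + 542 is irreducible over Q and is the minimal polynomial of α.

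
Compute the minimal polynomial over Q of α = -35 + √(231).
m_α(x) = x^2 + 70x + 994

From α + 35 = √(231), squaring gives (α + 35)^2 = 231, i.e. α^2 + 70α + 1225 = 231, so α^2 + 70α + 994 = 0. The discriminant of x^2 + 70x + 994 is (70)^2 - 4·(994) = 4900 - 3976 = 924, and 4·(231) is not a perfect square in Q since 231 is squarefree and ≠ 1. Hence x^2 + 70x + 994 is irreducible over Q and is the minimal polynomial of α.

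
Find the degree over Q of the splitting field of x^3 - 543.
[K : Q] = 6

The roots of x^3 - 543 are ∛543, ω∛543, ω^2∛543 where ω = e^(2πi/3) is a primitive cube root of unity, so K = Q(∛543, ω). Now [Q(∛543):Q] = 3 (since 543 is not a perfect cube, x^3 - 543 is irreducible) and [Q(ω):Q] = 2. Both 2 and 3 divide [K:Q], and [K:Q] ≤ 3·2 = 6, so [K:Q] = 6. (Equivalently: Q(∛543) ⊂ R but ω ∉ R, so [K : Q(∛543)] = 2.)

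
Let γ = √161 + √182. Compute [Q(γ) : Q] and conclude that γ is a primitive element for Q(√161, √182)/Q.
[Q(γ) : Q] = 4 (equivalently, Q(γ) = Q(√161, √182))

Obviously Q(γ) ⊆ Q(√161, √182), and [Q(√161, √182):Q] = 4 (since 161, 182 are distinct squarefree integers > 1 with 29302 not a perfect square). To show equality we compute the minimal polynomial of γ. From γ = √161 + √182: γ^2 = 161 + 2√(29302) + 182 = 343 + 2√(29302), so γ^2 - 343 = 2√(29302); squaring, (γ^2 - 343)^2 = 4·29302, i.e. γ^4 - 686γ^2 + 117649 - 117208 = 0, i.e. γ^4 - 686γ^2 + 441 = 0. So γ is a root of x^4 - 686x^2 + 441. This polynomial is irreducible over Q: it has no rational root (each ±√161 ± √182 is irrational), and any factorization into two quadratics over Q would force √(29302) ∈ Q (pairing opposite roots) or √161, √182 ∈ Q (other pairings), all impossible. Hence [Q(γ):Q] = 4 = [Q(√161, √182):Q], so Q(γ) = Q(√161, √182).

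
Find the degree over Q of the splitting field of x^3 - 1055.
[K : Q] = 6

The roots of x^3 - 1055 are ∛1055, ω∛1055, ω^2∛1055 where ω = e^(2πi/3) is a primitive cube root of unity, so K = Q(∛1055, ω). Now [Q(∛1055):Q] = 3 (since 1055 is not a perfect cube, x^3 - 1055 is irreducible) and [Q(ω):Q] = 2. Both 2 and 3 divide [K:Q], and [K:Q] ≤ 3·2 = 6, so [K:Q] = 6. (Equivalently: Q(∛1055) ⊂ R but ω ∉ R, so [K : Q(∛1055)] = 2.)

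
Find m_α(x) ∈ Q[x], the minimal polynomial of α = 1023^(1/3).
m_α(x) = x^3 - 1023

α satisfies α^3 = 1023, so x^3 - 1023 annihilates α. By the rational root test, a rational root p/q (in lowest terms) of x^3 - 1023 would satisfy p^3 = 1023 q^3, forcing q = 1 and p^3 = 1023; but 1023 is not a perfect cube, contradiction. A monic cubic over Q with no rational root is irreducible (any nontrivial factorization would include a linear factor). Hence x^3 - 1023 is the minimal polynomial of α, and in particular [Q(α):Q] = 3.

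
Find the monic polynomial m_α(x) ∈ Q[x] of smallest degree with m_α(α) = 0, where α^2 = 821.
m_α(x) = x^2 - 821

α satisfies α^2 - 821 = 0, so x^2 - 821 annihilates α. Since d = 821 is squarefree and ≠ 1, it is not a perfect square in Q, so x^2 - 821 has no rational root and is therefore irreducible over Q (a degree-2 polynomial over a field is irreducible iff it has no root). Hence m_α(x) = x^2 - 821.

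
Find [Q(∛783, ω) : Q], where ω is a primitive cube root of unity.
[Q(∛783, ω) : Q] = 6

[Q(∛783):Q] = 3 (min poly x^3 - 783, irreducible since 783 is not a perfect cube). [Q(ω):Q] = 2 (min poly x^2 + x + 1). Since Q(∛783) ⊂ R and ω ∉ R, we have ω ∉ Q(∛783), so x^2 + x + 1 remains irreducible over Q(∛783) and [Q(∛783, ω) : Q(∛783)] = 2. By the tower law, [Q(∛783, ω) : Q] = 3 · 2 = 6. (In fact Q(∛783, ω) is the splitting field of x^3 - 783 over Q.)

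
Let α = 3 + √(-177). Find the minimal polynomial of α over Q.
m_α(x) = x^2 - 6x + 186

From α - 3 = √(-177), squaring gives (α - 3)^2 = -177, i.e. α^2 - 6α + 9 = -177, so α^2 - 6α + 186 = 0. The discriminant of x^2 - 6x + 186 is (-6)^2 - 4·(186) = 36 - 744 = -708, and 4·(-177) is not a perfect square in Q since -177 is squarefree and ≠ 1. Hence x^2 - 6x + 186 is irreducible over Q and is the minimal polynomial of α.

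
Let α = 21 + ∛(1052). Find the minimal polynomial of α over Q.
m_α(x) = x^3 - 63x^2 + 1323x - 10313

Set β = α - 21 = ∛(1052), so β^3 = 1052. Then (α - 21)^3 - 1052 = 0, i.e. α is a root of g(x) = (x - 21)^3 - 1052 = x^3 - 63x^2 + 1323x - 10313. Since g(x) = h(x - 21) where h(x) = x^3 - 1052, and h is irreducible over Q (because 1052 is not a perfect cube, so h has no rational root, and a monic cubic with no rational root is irreducible), g is also irreducible (irreducibility is preserved under the substitution x → x - 21). Hence m_α(x) = x^3 - 63x^2 + 1323x - 10313.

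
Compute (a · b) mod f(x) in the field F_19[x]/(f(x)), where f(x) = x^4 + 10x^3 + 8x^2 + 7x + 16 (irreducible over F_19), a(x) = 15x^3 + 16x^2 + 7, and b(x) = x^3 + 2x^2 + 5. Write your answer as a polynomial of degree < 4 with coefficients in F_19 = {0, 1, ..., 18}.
a · b ≡ 10x^3 + 15x^2 + 16x + 3 (mod f(x))

Multiply in F_19[x]: a(x)·b(x) = (15x^3 + 16x^2 + 7)·(x^3 + 2x^2 + 5) = 15x^6 + 8x^5 + 13x^4 + 6x^3 + 18x^2 + 16. This has degree ≥ 4, so divide by f(x) over F_19: 15x^6 + 8x^5 + 13x^4 + 6x^3 + 18x^2 + 16 = (15x^2 + 10x + 2)·(x^4 + 10x^3 + 8x^2 + 7x + 16) + (10x^3 + 15x^2 + 16x + 3). Hence a·b ≡ 10x^3 + 15x^2 + 16x + 3 (mod f). (F_19[x]/(f) is a field with 19^4 = 130321 elements since f is irreducible of degree 4.)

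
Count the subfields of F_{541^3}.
F_{541^3} has 2 subfields

The subfields of F_{p^n} are exactly the fields F_{p^d} for d | n (each is the fixed field of the unique index-d subgroup of Gal(F_{p^n}/F_p) ≅ Z/nZ). The divisors of n = 3 are {1, 3}, giving 2 subfields: F_{541^1}, F_{541^3}.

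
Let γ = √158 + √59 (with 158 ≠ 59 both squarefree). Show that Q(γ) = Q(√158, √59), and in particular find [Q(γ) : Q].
[Q(γ) : Q] = 4 (equivalently, Q(γ) = Q(√158, √59))

Obviously Q(γ) ⊆ Q(√158, √59), and [Q(√158, √59):Q] = 4 (since 158, 59 are distinct squarefree integers > 1 with 9322 not a perfect square). To show equality we compute the minimal polynomial of γ. From γ = √158 + √59: γ^2 = 158 + 2√(9322) + 59 = 217 + 2√(9322), so γ^2 - 217 = 2√(9322); squaring, (γ^2 - 217)^2 = 4·9322, i.e. γ^4 - 434γ^2 + 47089 - 37288 = 0, i.e. γ^4 - 434γ^2 + 9801 = 0. So γ is a root of x^4 - 434x^2 + 9801. This polynomial is irreducible over Q: it has no rational root (each ±√158 ± √59 is irrational), and any factorization into two quadratics over Q would force √(9322) ∈ Q (pairing opposite roots) or √158, √59 ∈ Q (other pairings), all impossible. Hence [Q(γ):Q] = 4 = [Q(√158, √59):Q], so Q(γ) = Q(√158, √59).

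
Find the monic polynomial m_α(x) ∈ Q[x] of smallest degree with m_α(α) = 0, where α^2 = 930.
m_α(x) = x^2 - 930

α satisfies α^2 - 930 = 0, so x^2 - 930 annihilates α. Since d = 930 is squarefree and ≠ 1, it is not a perfect square in Q, so x^2 - 930 has no rational root and is therefore irreducible over Q (a degree-2 polynomial over a field is irreducible iff it has no root). Hence m_α(x) = x^2 - 930.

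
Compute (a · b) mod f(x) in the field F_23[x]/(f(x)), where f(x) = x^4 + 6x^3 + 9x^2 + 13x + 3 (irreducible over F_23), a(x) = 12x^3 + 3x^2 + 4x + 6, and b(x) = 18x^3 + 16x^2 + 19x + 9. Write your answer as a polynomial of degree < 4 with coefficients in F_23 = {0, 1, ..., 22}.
a · b ≡ 7x^3 + 6x^2 + 16x + 18 (mod f(x))

Multiply in F_23[x]: a(x)·b(x) = (12x^3 + 3x^2 + 4x + 6)·(18x^3 + 16x^2 + 19x + 9) = 9x^6 + 16x^5 + 3x^4 + 15x^3 + 15x^2 + 12x + 8. This has degree ≥ 4, so divide by f(x) over F_23: 9x^6 + 16x^5 + 3x^4 + 15x^3 + 15x^2 + 12x + 8 = (9x^2 + 8x + 12)·(x^4 + 6x^3 + 9x^2 + 13x + 3) + (7x^3 + 6x^2 + 16x + 18). Hence a·b ≡ 7x^3 + 6x^2 + 16x + 18 (mod f). (F_23[x]/(f) is a field with 23^4 = 279841 elements since f is irreducible of degree 4.)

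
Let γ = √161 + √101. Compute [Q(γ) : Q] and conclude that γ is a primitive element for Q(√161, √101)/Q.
[Q(γ) : Q] = 4 (equivalently, Q(γ) = Q(√161, √101))

Obviously Q(γ) ⊆ Q(√161, √101), and [Q(√161, √101):Q] = 4 (since 161, 101 are distinct squarefree integers > 1 with 16261 not a perfect square). To show equality we compute the minimal polynomial of γ. From γ = √161 + √101: γ^2 = 161 + 2√(16261) + 101 = 262 + 2√(16261), so γ^2 - 262 = 2√(16261); squaring, (γ^2 - 262)^2 = 4·16261, i.e. γ^4 - 524γ^2 + 68644 - 65044 = 0, i.e. γ^4 - 524γ^2 + 3600 = 0. So γ is a root of x^4 - 524x^2 + 3600. This polynomial is irreducible over Q: it has no rational root (each ±√161 ± √101 is irrational), and any factorization into two quadratics over Q would force √(16261) ∈ Q (pairing opposite roots) or √161, √101 ∈ Q (other pairings), all impossible. Hence [Q(γ):Q] = 4 = [Q(√161, √101):Q], so Q(γ) = Q(√161, √101).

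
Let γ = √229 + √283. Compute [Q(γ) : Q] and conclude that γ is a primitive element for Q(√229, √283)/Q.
[Q(γ) : Q] = 4 (equivalently, Q(γ) = Q(√229, √283))

Obviously Q(γ) ⊆ Q(√229, √283), and [Q(√229, √283):Q] = 4 (since 229, 283 are distinct squarefree integers > 1 with 64807 not a perfect square). To show equality we compute the minimal polynomial of γ. From γ = √229 + √283: γ^2 = 229 + 2√(64807) + 283 = 512 + 2√(64807), so γ^2 - 512 = 2√(64807); squaring, (γ^2 - 512)^2 = 4·64807, i.e. γ^4 - 1024γ^2 + 262144 - 259228 = 0, i.e. γ^4 - 1024γ^2 + 2916 = 0. So γ is a root of x^4 - 1024x^2 + 2916. This polynomial is irreducible over Q: it has no rational root (each ±√229 ± √283 is irrational), and any factorization into two quadratics over Q would force √(64807) ∈ Q (pairing opposite roots) or √229, √283 ∈ Q (other pairings), all impossible. Hence [Q(γ):Q] = 4 = [Q(√229, √283):Q], so Q(γ) = Q(√229, √283).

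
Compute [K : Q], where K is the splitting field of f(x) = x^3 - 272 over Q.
[K : Q] = 6

The roots of x^3 - 272 are ∛272, ω∛272, ω^2∛272 where ω = e^(2πi/3) is a primitive cube root of unity, so K = Q(∛272, ω). Now [Q(∛272):Q] = 3 (since 272 is not a perfect cube, x^3 - 272 is irreducible) and [Q(ω):Q] = 2. Both 2 and 3 divide [K:Q], and [K:Q] ≤ 3·2 = 6, so [K:Q] = 6. (Equivalently: Q(∛272) ⊂ R but ω ∉ R, so [K : Q(∛272)] = 2.)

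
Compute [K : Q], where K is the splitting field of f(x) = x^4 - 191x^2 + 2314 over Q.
[K : Q] = 4

Solving the quadratic in x^2: x^2 = (191 ± √(191^2 - 4·2314))/2 = (191 ± √27225)/2 = (191 ± 165)/2, giving x^2 = 13 or x^2 = 178. So f(x) = (x^2 - 13)(x^2 - 178) and the roots of f are ±√13, ±√178. Hence the splitting field is K = Q(√13, √178). Since 13 and 178 are distinct squarefree integers > 1, their product 2314 is not a perfect square, so √178 ∉ Q(√13). By the tower law [K:Q] = [Q(√13,√178):Q(√13)] · [Q(√13):Q] = 2 · 2 = 4.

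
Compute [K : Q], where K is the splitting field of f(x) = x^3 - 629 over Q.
[K : Q] = 6

The roots of x^3 - 629 are ∛629, ω∛629, ω^2∛629 where ω = e^(2πi/3) is a primitive cube root of unity, so K = Q(∛629, ω). Now [Q(∛629):Q] = 3 (since 629 is not a perfect cube, x^3 - 629 is irreducible) and [Q(ω):Q] = 2. Both 2 and 3 divide [K:Q], and [K:Q] ≤ 3·2 = 6, so [K:Q] = 6. (Equivalently: Q(∛629) ⊂ R but ω ∉ R, so [K : Q(∛629)] = 2.)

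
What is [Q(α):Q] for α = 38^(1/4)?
[Q(α):Q] = 4

α is a root of x^4 - 38. By Eisenstein's criterion at the prime p = 2 (which divides the constant term 38 but p^2 = 4 does not, since 38 is squarefree), x^4 - 38 is irreducible over Q. Hence [Q(α):Q] = 4.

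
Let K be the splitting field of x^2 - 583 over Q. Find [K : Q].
[K : Q] = 2

f(x) = x^2 - 583 factors as (x - √583)(x + √583). The splitting field is K = Q(√583). Since 583 is squarefree and > 1, it is not a perfect square, so x^2 - 583 is irreducible over Q and [Q(√583) : Q] = 2. Hence [K : Q] = 2.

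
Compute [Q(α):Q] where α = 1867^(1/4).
[Q(α):Q] = 4

α is a root of x^4 - 1867. By Eisenstein's criterion at the prime p = 1867 (which divides the constant term 1867 but p^2 = 3485689 does not, since 1867 is squarefree), x^4 - 1867 is irreducible over Q. Hence [Q(α):Q] = 4.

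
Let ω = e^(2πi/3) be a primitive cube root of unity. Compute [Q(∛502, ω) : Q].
[Q(∛502, ω) : Q] = 6

[Q(∛502):Q] = 3 (min poly x^3 - 502, irreducible since 502 is not a perfect cube). [Q(ω):Q] = 2 (min poly x^2 + x + 1). Since Q(∛502) ⊂ R and ω ∉ R, we have ω ∉ Q(∛502), so x^2 + x + 1 remains irreducible over Q(∛502) and [Q(∛502, ω) : Q(∛502)] = 2. By the tower law, [Q(∛502, ω) : Q] = 3 · 2 = 6. (In fact Q(∛502, ω) is the splitting field of x^3 - 502 over Q.)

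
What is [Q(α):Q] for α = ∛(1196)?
[Q(α):Q] = 3

The minimal polynomial of α is x^3 - 1196, irreducible over Q since 1196 is not a perfect cube (so x^3 - 1196 has no rational root). Hence [Q(α):Q] = deg(m_α) = 3.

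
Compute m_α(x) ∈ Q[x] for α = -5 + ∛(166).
m_α(x) = x^3 + 15x^2 + 75x - 41

Set β = α + 5 = ∛(166), so β^3 = 166. Then (α + 5)^3 - 166 = 0, i.e. α is a root of g(x) = (x + 5)^3 - 166 = x^3 + 15x^2 + 75x - 41. Since g(x) = h(x + 5) where h(x) = x^3 - 166, and h is irreducible over Q (because 166 is not a perfect cube, so h has no rational root, and a monic cubic with no rational root is irreducible), g is also irreducible (irreducibility is preserved under the substitution x → x + 5). Hence m_α(x) = x^3 + 15x^2 + 75x - 41.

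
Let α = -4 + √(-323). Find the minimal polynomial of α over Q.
m_α(x) = x^2 + 8x + 339

From α + 4 = √(-323), squaring gives (α + 4)^2 = -323, i.e. α^2 + 8α + 16 = -323, so α^2 + 8α + 339 = 0. The discriminant of x^2 + 8x + 339 is (8)^2 - 4·(339) = 64 - 1356 = -1292, and 4·(-323) is not a perfect square in Q since -323 is squarefree and ≠ 1. Hence x^2 + 8x + 339 is irreducible over Q and is the minimal polynomial of α.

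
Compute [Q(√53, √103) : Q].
[Q(√53, √103) : Q] = 4

[Q(√53):Q] = 2 (min poly x^2 - 53, irreducible since 53 is squarefree > 1). For the top step, suppose √103 ∈ Q(√53), say √103 = c + d√53 with c, d ∈ Q. Squaring: 103 = c^2 + 53d^2 + 2cd√53. Since √53 ∉ Q this forces 2cd = 0. If d = 0 then √103 = c ∈ Q, contradicting 103 squarefree > 1. If c = 0 then 103 = 53d^2, so 53·103 = (53d)^2 is a perfect square in Q — but 53·103 = 5459 is not a perfect square (since 53 and 103 are distinct squarefree integers). Contradiction. Hence √103 ∉ Q(√53), so x^2 - 103 stays irreducible over Q(√53) and [Q(√53, √103) : Q(√53)] = 2. By the tower law, [Q(√53, √103) : Q] = 2 · 2 = 4.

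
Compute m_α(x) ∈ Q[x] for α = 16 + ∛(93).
m_α(x) = x^3 - 48x^2 + 768x - 4189

Set β = α - 16 = ∛(93), so β^3 = 93. Then (α - 16)^3 - 93 = 0, i.e. α is a root of g(x) = (x - 16)^3 - 93 = x^3 - 48x^2 + 768x - 4189. Since g(x) = h(x - 16) where h(x) = x^3 - 93, and h is irreducible over Q (because 93 is not a perfect cube, so h has no rational root, and a monic cubic with no rational root is irreducible), g is also irreducible (irreducibility is preserved under the substitution x → x - 16). Hence m_α(x) = x^3 - 48x^2 + 768x - 4189.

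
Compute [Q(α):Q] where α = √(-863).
[Q(α):Q] = 2

[Q(α):Q] equals the degree of the minimal polynomial of α. Here α^2 = -863 and x^2 + 863 is irreducible (d = -863 is squarefree, ≠ 1, hence not a square), so deg(m_α) = 2. Thus [Q(α):Q] = 2.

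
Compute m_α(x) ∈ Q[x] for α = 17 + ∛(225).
m_α(x) = x^3 - 51x^2 + 867x - 5138

Set β = α - 17 = ∛(225), so β^3 = 225. Then (α - 17)^3 - 225 = 0, i.e. α is a root of g(x) = (x - 17)^3 - 225 = x^3 - 51x^2 + 867x - 5138. Since g(x) = h(x - 17) where h(x) = x^3 - 225, and h is irreducible over Q (because 225 is not a perfect cube, so h has no rational root, and a monic cubic with no rational root is irreducible), g is also irreducible (irreducibility is preserved under the substitution x → x - 17). Hence m_α(x) = x^3 - 51x^2 + 867x - 5138.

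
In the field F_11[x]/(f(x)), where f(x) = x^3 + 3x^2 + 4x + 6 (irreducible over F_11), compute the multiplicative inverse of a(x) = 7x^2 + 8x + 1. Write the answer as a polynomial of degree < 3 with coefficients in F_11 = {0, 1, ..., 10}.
a(x)^(-1) ≡ 2x^2 + 10x + 1 (mod f(x))

Since f is irreducible over F_11, F_11[x]/(f) is a field and a(x) ≠ 0 has an inverse. Apply the extended Euclidean algorithm to f(x) and a(x) in F_11[x]: f(x) = (8x + 7)·a(x) + (6x + 10);  a(x) = (3x)·(6x + 10) + (1). The last nonzero remainder is the constant 1 = gcd(f, a) in F_11. Back-substituting through the division chain expresses 1 = s(x)·a(x) + t(x)·f(x) with s(x) ≡ 2x^2 + 10x + 1 (mod f), so a(x)^(-1) ≡ s(x) = 2x^2 + 10x + 1 (mod f). Check: (7x^2 + 8x + 1)·(2x^2 + 10x + 1) = 3x^4 + 9x^3 + x^2 + 7x + 1 ≡ 1 (mod x^3 + 3x^2 + 4x + 6).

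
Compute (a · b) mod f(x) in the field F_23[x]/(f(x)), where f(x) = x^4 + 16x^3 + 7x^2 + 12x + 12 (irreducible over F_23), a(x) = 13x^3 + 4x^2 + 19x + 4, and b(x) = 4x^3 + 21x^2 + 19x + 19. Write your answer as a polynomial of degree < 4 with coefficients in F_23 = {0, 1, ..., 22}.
a · b ≡ 11x^3 + 13x^2 (mod f(x))

Multiply in F_23[x]: a(x)·b(x) = (13x^3 + 4x^2 + 19x + 4)·(4x^3 + 21x^2 + 19x + 19) = 6x^6 + 13x^5 + 16x^4 + 2x^3 + 15x^2 + 7. This has degree ≥ 4, so divide by f(x) over F_23: 6x^6 + 13x^5 + 16x^4 + 2x^3 + 15x^2 + 7 = (6x^2 + 9x + 14)·(x^4 + 16x^3 + 7x^2 + 12x + 12) + (11x^3 + 13x^2). Hence a·b ≡ 11x^3 + 13x^2 (mod f). (F_23[x]/(f) is a field with 23^4 = 279841 elements since f is irreducible of degree 4.)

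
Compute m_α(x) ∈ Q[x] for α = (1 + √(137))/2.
m_α(x) = x^2 - x - 34

From 2α - 1 = √(137), squaring gives (2α - 1)^2 = 137, i.e. 4α^2 - 4α + 1 = 137, so α^2 - α + (1 - 137)/4 = 0. Since 137 ≡ 1 (mod 4), (1 - 137)/4 = -34 ∈ Z. The polynomial x^2 - x - 34 has discriminant 1 - 4·(-34) = 137, which is not a perfect square in Q (d = 137 is squarefree and ≠ 1), so x^2 - x - 34 is irreducible over Q. It is the minimal polynomial of α.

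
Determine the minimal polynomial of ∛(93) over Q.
m_α(x) = x^3 - 93

α satisfies α^3 = 93, so x^3 - 93 annihilates α. By the rational root test, a rational root p/q (in lowest terms) of x^3 - 93 would satisfy p^3 = 93 q^3, forcing q = 1 and p^3 = 93; but 93 is not a perfect cube, contradiction. A monic cubic over Q with no rational root is irreducible (any nontrivial factorization would include a linear factor). Hence x^3 - 93 is the minimal polynomial of α, and in particular [Q(α):Q] = 3.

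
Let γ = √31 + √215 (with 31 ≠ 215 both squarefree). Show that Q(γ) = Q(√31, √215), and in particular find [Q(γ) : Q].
[Q(γ) : Q] = 4 (equivalently, Q(γ) = Q(√31, √215))

Obviously Q(γ) ⊆ Q(√31, √215), and [Q(√31, √215):Q] = 4 (since 31, 215 are distinct squarefree integers > 1 with 6665 not a perfect square). To show equality we compute the minimal polynomial of γ. From γ = √31 + √215: γ^2 = 31 + 2√(6665) + 215 = 246 + 2√(6665), so γ^2 - 246 = 2√(6665); squaring, (γ^2 - 246)^2 = 4·6665, i.e. γ^4 - 492γ^2 + 60516 - 26660 = 0, i.e. γ^4 - 492γ^2 + 33856 = 0. So γ is a root of x^4 - 492x^2 + 33856. This polynomial is irreducible over Q: it has no rational root (each ±√31 ± √215 is irrational), and any factorization into two quadratics over Q would force √(6665) ∈ Q (pairing opposite roots) or √31, √215 ∈ Q (other pairings), all impossible. Hence [Q(γ):Q] = 4 = [Q(√31, √215):Q], so Q(γ) = Q(√31, √215).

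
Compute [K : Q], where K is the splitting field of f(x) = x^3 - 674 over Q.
[K : Q] = 6

The roots of x^3 - 674 are ∛674, ω∛674, ω^2∛674 where ω = e^(2πi/3) is a primitive cube root of unity, so K = Q(∛674, ω). Now [Q(∛674):Q] = 3 (since 674 is not a perfect cube, x^3 - 674 is irreducible) and [Q(ω):Q] = 2. Both 2 and 3 divide [K:Q], and [K:Q] ≤ 3·2 = 6, so [K:Q] = 6. (Equivalently: Q(∛674) ⊂ R but ω ∉ R, so [K : Q(∛674)] = 2.)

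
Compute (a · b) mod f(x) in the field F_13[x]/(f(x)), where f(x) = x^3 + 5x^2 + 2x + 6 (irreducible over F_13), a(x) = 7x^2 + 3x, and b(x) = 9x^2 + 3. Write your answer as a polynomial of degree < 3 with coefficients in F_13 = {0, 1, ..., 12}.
a · b ≡ 9x^2 + 12x + 12 (mod f(x))

Multiply in F_13[x]: a(x)·b(x) = (7x^2 + 3x)·(9x^2 + 3) = 11x^4 + x^3 + 8x^2 + 9x. This has degree ≥ 3, so divide by f(x) over F_13: 11x^4 + x^3 + 8x^2 + 9x = (11x + 11)·(x^3 + 5x^2 + 2x + 6) + (9x^2 + 12x + 12). Hence a·b ≡ 9x^2 + 12x + 12 (mod f). (F_13[x]/(f) is a field with 13^3 = 2197 elements since f is irreducible of degree 3.)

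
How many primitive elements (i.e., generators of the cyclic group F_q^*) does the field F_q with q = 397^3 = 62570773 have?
There are φ(62570772) = 18338400 primitive elements

F_q^* is cyclic of order q - 1 = 62570772. A cyclic group of order m has exactly φ(m) generators. Here m = 62570772 = 2^2 · 3^3 · 11 · 31 · 1699, so the number of primitive elements is φ(62570772) = 18338400.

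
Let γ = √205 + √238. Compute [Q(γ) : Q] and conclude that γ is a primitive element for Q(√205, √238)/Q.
[Q(γ) : Q] = 4 (equivalently, Q(γ) = Q(√205, √238))

Obviously Q(γ) ⊆ Q(√205, √238), and [Q(√205, √238):Q] = 4 (since 205, 238 are distinct squarefree integers > 1 with 48790 not a perfect square). To show equality we compute the minimal polynomial of γ. From γ = √205 + √238: γ^2 = 205 + 2√(48790) + 238 = 443 + 2√(48790), so γ^2 - 443 = 2√(48790); squaring, (γ^2 - 443)^2 = 4·48790, i.e. γ^4 - 886γ^2 + 196249 - 195160 = 0, i.e. γ^4 - 886γ^2 + 1089 = 0. So γ is a root of x^4 - 886x^2 + 1089. This polynomial is irreducible over Q: it has no rational root (each ±√205 ± √238 is irrational), and any factorization into two quadratics over Q would force √(48790) ∈ Q (pairing opposite roots) or √205, √238 ∈ Q (other pairings), all impossible. Hence [Q(γ):Q] = 4 = [Q(√205, √238):Q], so Q(γ) = Q(√205, √238).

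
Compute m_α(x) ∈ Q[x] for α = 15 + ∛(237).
m_α(x) = x^3 - 45x^2 + 675x - 3612

Set β = α - 15 = ∛(237), so β^3 = 237. Then (α - 15)^3 - 237 = 0, i.e. α is a root of g(x) = (x - 15)^3 - 237 = x^3 - 45x^2 + 675x - 3612. Since g(x) = h(x - 15) where h(x) = x^3 - 237, and h is irreducible over Q (because 237 is not a perfect cube, so h has no rational root, and a monic cubic with no rational root is irreducible), g is also irreducible (irreducibility is preserved under the substitution x → x - 15). Hence m_α(x) = x^3 - 45x^2 + 675x - 3612.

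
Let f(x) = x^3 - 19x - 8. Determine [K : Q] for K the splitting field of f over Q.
[K : Q] = 6

By the rational root test, any rational root of the monic integer polynomial f(x) = x^3 - 19x - 8 must be an integer dividing the constant term -8, i.e. one of ±{1, 2, 4, 8}. Evaluating: f(1) = -26, f(-1) = 10, f(2) = -38, f(-2) = 22, f(4) = -20, f(-4) = 4, f(8) = 352, f(-8) = -368; none is 0, so f has no rational root and is therefore irreducible over Q (a cubic with no linear factor over a field is irreducible). For an irreducible cubic, the Galois group is A_3 or S_3 according as the discriminant disc(f) = -4a^3 - 27b^2 = -4·(-19)^3 - 27·(-8)^2 = 25708 is or is not a square in Q. Here disc(f) = 25708 is not a perfect square in Q, so the Galois group of f over Q is not contained in A_3 and must be all of S_3. The splitting field has degree |S_3| = 6 over Q, so [K : Q] = 6.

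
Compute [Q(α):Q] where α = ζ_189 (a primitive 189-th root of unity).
[Q(α):Q] = 108

The minimal polynomial of ζ_189 over Q is the 189-th cyclotomic polynomial Φ_189(x), which is irreducible over Q and has degree φ(189) = 108. Hence [Q(α):Q] = φ(189) = 108.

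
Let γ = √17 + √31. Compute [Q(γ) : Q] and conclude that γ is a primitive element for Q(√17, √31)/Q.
[Q(γ) : Q] = 4 (equivalently, Q(γ) = Q(√17, √31))

Obviously Q(γ) ⊆ Q(√17, √31), and [Q(√17, √31):Q] = 4 (since 17, 31 are distinct squarefree integers > 1 with 527 not a perfect square). To show equality we compute the minimal polynomial of γ. From γ = √17 + √31: γ^2 = 17 + 2√(527) + 31 = 48 + 2√(527), so γ^2 - 48 = 2√(527); squaring, (γ^2 - 48)^2 = 4·527, i.e. γ^4 - 96γ^2 + 2304 - 2108 = 0, i.e. γ^4 - 96γ^2 + 196 = 0. So γ is a root of x^4 - 96x^2 + 196. This polynomial is irreducible over Q: it has no rational root (each ±√17 ± √31 is irrational), and any factorization into two quadratics over Q would force √(527) ∈ Q (pairing opposite roots) or √17, √31 ∈ Q (other pairings), all impossible. Hence [Q(γ):Q] = 4 = [Q(√17, √31):Q], so Q(γ) = Q(√17, √31).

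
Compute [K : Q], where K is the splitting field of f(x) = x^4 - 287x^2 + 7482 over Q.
[K : Q] = 4

Solving the quadratic in x^2: x^2 = (287 ± √(287^2 - 4·7482))/2 = (287 ± √52441)/2 = (287 ± 229)/2, giving x^2 = 258 or x^2 = 29. So f(x) = (x^2 - 258)(x^2 - 29) and the roots of f are ±√258, ±√29. Hence the splitting field is K = Q(√258, √29). Since 258 and 29 are distinct squarefree integers > 1, their product 7482 is not a perfect square, so √29 ∉ Q(√258). By the tower law [K:Q] = [Q(√258,√29):Q(√258)] · [Q(√258):Q] = 2 · 2 = 4.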